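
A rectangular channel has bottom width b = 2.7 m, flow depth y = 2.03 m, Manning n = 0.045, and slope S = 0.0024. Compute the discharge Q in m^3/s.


For a rectangular channel, the cross-sectional area A = b * y = 2.7 * 2.03 = 5.48 m^2.
The wetted perimeter P = b + 2y = 2.7 + 2*2.03 = 6.76 m.
Hydraulic radius R = A/P = 5.48/6.76 = 0.8108 m.
Velocity V = (1/n)*R^(2/3)*S^(1/2) = (1/0.045)*0.8108^(2/3)*0.0024^(1/2) = 0.9466 m/s.
Discharge Q = A * V = 5.48 * 0.9466 = 5.188 m^3/s.

5.188


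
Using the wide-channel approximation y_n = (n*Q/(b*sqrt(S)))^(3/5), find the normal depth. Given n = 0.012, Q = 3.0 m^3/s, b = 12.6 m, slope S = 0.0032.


We use the wide-channel approximation y_n = (n*Q/(b*sqrt(S)))^(3/5).
sqrt(S) = sqrt(0.0032) = 0.056569.
Numerator: n*Q = 0.012 * 3.0 = 0.036.
Denominator: b*sqrt(S) = 12.6 * 0.056569 = 0.712769.
arg = 0.0505.
y_n = 0.0505^(3/5) = 0.1667 m.

0.1667


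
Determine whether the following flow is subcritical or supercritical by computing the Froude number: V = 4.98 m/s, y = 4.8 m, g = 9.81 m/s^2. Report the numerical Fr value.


The Froude number is defined as Fr = V / sqrt(g*y).
g*y = 9.81 * 4.8 = 47.088.
sqrt(g*y) = sqrt(47.088) = 6.8621.
Fr = 4.98 / 6.8621 = 0.7257.
Since Fr < 1, the flow is subcritical.

0.7257


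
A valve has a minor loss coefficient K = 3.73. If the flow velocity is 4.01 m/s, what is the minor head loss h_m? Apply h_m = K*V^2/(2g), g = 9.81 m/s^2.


Minor loss formula: h_m = K * V^2/(2g).
V^2 = 4.01^2 = 16.0801.
V^2/(2g) = 16.0801 / 19.62 = 0.8196 m.
h_m = 3.73 * 0.8196 = 3.057 m.

3.057


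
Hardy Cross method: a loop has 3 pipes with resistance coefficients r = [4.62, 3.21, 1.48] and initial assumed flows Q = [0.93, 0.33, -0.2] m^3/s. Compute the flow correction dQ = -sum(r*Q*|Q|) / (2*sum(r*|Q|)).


Numerator terms (r*Q*|Q|): 4.62*0.93*|0.93| = 3.9958; 3.21*0.33*|0.33| = 0.3496; 1.48*-0.2*|-0.2| = -0.0592.
Sum of numerator = 4.2862.
Denominator terms (r*|Q|): 4.62*|0.93| = 4.2966; 3.21*|0.33| = 1.0593; 1.48*|-0.2| = 0.296.
2 * sum of denominator = 2 * 5.6519 = 11.3038.
dQ = -4.2862 / 11.3038 = -0.3792 m^3/s.

-0.3792


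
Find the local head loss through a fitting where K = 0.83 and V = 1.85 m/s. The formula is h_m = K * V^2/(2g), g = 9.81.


Minor loss formula: h_m = K * V^2/(2g).
V^2 = 1.85^2 = 3.4225.
V^2/(2g) = 3.4225 / 19.62 = 0.1744 m.
h_m = 0.83 * 0.1744 = 0.1448 m.

0.1448


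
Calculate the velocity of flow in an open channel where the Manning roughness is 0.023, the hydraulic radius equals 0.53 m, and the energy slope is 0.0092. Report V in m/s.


Manning's equation gives V = (1/n) * R^(2/3) * S^(1/2).
First, compute R^(2/3) = 0.53^(2/3) = 0.6549.
Next, S^(1/2) = 0.0092^(1/2) = 0.095917.
Then 1/n = 1/0.023 = 43.48.
V = 43.48 * 0.6549 * 0.095917 = 2.7312 m/s.

2.7312


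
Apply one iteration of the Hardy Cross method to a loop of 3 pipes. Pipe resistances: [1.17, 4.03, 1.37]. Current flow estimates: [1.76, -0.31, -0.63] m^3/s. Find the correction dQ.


Numerator terms (r*Q*|Q|): 1.17*1.76*|1.76| = 3.6242; 4.03*-0.31*|-0.31| = -0.3873; 1.37*-0.63*|-0.63| = -0.5438.
Sum of numerator = 2.6932.
Denominator terms (r*|Q|): 1.17*|1.76| = 2.0592; 4.03*|-0.31| = 1.2493; 1.37*|-0.63| = 0.8631.
2 * sum of denominator = 2 * 4.1716 = 8.3432.
dQ = -2.6932 / 8.3432 = -0.3228 m^3/s.

-0.3228


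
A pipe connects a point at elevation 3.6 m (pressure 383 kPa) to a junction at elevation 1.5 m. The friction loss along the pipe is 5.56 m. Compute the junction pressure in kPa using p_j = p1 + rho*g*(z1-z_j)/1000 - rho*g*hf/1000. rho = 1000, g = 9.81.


Junction pressure: p_j = p1 + rho*g*(z1 - z_j)/1000 - rho*g*hf/1000.
Elevation term = 1000*9.81*(3.6 - 1.5)/1000 = 20.601 kPa.
Friction term = 1000*9.81*5.56/1000 = 54.544 kPa.
p_j = 383 + 20.601 - 54.544 = 349.06 kPa.

349.06


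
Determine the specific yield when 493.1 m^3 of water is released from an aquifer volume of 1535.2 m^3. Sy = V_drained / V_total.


Specific yield Sy = Volume drained / Total volume.
Sy = 493.1 / 1535.2
   = 0.3212.

0.3212


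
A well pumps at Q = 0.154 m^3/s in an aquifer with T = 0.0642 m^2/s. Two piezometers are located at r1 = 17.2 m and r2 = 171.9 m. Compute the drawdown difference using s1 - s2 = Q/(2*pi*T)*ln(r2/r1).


Thiem equation: s1 - s2 = Q/(2*pi*T) * ln(r2/r1).
ln(r2/r1) = ln(171.9/17.2) = 2.302.
Q/(2*pi*T) = 0.154 / (2*pi*0.0642) = 0.154 / 0.4034 = 0.3818.
s1 - s2 = 0.3818 * 2.302 = 0.8788 m.

0.8788


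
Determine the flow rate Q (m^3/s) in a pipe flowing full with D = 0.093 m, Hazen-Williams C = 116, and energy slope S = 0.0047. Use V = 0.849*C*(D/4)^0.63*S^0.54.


For a full circular pipe, R = D/4 = 0.093/4 = 0.0232 m.
V = 0.849 * 116 * 0.0232^0.63 * 0.0047^0.54
  = 0.849 * 116 * 0.093508 * 0.055326
  = 0.5095 m/s.
Pipe area A = pi*D^2/4 = pi*0.093^2/4 = 0.0068 m^2.
Q = A * V = 0.0068 * 0.5095 = 0.0035 m^3/s.

0.0035


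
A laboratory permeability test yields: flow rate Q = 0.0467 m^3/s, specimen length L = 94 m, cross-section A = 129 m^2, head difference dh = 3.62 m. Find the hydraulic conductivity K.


From K = Q*L / (A*dh):
Numerator: Q*L = 0.0467 * 94 = 4.3898.
Denominator: A*dh = 129 * 3.62 = 466.98.
K = 4.3898 / 466.98 = 0.0094 m/s.

0.0094


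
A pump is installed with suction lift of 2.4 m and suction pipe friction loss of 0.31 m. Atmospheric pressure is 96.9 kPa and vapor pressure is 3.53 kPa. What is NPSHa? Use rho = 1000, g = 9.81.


NPSHa = p_atm/(rho*g) - z_s - hf_s - p_vap/(rho*g).
p_atm/(rho*g) = 96.9*1000 / (1000*9.81) = 9.878 m.
p_vap/(rho*g) = 3.53*1000 / (1000*9.81) = 0.36 m.
NPSHa = 9.878 - 2.4 - 0.31 - 0.36
      = 6.81 m.

6.81


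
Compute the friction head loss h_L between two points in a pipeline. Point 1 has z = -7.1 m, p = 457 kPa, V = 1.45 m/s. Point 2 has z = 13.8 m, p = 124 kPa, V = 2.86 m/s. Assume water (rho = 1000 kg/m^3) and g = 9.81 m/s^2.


Total head at each section: H = z + p/(rho*g) + V^2/(2g).
H1 = -7.1 + 457*1000/(1000*9.81) + 1.45^2/(2*9.81)
   = -7.1 + 46.585 + 0.1072
   = 39.592 m.
H2 = 13.8 + 124*1000/(1000*9.81) + 2.86^2/(2*9.81)
   = 13.8 + 12.64 + 0.4169
   = 26.857 m.
h_L = H1 - H2 = 39.592 - 26.857 = 12.735 m.

12.735


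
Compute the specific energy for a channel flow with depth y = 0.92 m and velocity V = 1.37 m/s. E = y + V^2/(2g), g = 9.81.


Specific energy E = y + V^2/(2g).
Velocity head = V^2/(2g) = 1.37^2 / (2*9.81) = 1.8769 / 19.62 = 0.0957 m.
E = 0.92 + 0.0957 = 1.0157 m.

1.0157


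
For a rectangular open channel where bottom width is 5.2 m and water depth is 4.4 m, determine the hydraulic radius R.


For a rectangular section:
Flow area A = b * y = 5.2 * 4.4 = 22.88 m^2.
Wetted perimeter P = b + 2y = 5.2 + 2*4.4 = 14.0 m.
Hydraulic radius R = A/P = 22.88 / 14.0 = 1.6343 m.

1.6343


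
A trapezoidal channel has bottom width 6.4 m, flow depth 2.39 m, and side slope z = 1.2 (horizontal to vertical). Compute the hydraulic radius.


For a trapezoidal section with side slope z:
A = (b + z*y)*y = (6.4 + 1.2*2.39)*2.39 = 22.151 m^2.
P = b + 2*y*sqrt(1 + z^2) = 6.4 + 2*2.39*sqrt(1 + 1.2^2) = 13.867 m.
R = A/P = 22.151 / 13.867 = 1.5974 m.

1.5974


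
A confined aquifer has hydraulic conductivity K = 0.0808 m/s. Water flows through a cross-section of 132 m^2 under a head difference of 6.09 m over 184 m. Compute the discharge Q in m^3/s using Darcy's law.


Darcy's law: Q = K * A * i, where i = dh/L.
Hydraulic gradient i = 6.09 / 184 = 0.033098.
Q = 0.0808 * 132 * 0.033098
  = 0.353 m^3/s.

0.353


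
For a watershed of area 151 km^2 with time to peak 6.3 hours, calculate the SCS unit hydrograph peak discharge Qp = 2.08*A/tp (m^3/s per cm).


SCS formula: Qp = 2.08 * A / tp.
Qp = 2.08 * 151 / 6.3
   = 314.08 / 6.3
   = 49.85 m^3/s per cm.

49.85


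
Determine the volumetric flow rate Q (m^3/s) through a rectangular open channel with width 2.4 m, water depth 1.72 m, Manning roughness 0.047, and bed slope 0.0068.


For a rectangular channel, the cross-sectional area A = b * y = 2.4 * 1.72 = 4.13 m^2.
The wetted perimeter P = b + 2y = 2.4 + 2*1.72 = 5.84 m.
Hydraulic radius R = A/P = 4.13/5.84 = 0.7068 m.
Velocity V = (1/n)*R^(2/3)*S^(1/2) = (1/0.047)*0.7068^(2/3)*0.0068^(1/2) = 1.3922 m/s.
Discharge Q = A * V = 4.13 * 1.3922 = 5.747 m^3/s.

5.747


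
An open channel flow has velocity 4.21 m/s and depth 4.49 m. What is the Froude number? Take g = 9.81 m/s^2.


The Froude number is defined as Fr = V / sqrt(g*y).
g*y = 9.81 * 4.49 = 44.0469.
sqrt(g*y) = sqrt(44.0469) = 6.6368.
Fr = 4.21 / 6.6368 = 0.6343.

0.6343


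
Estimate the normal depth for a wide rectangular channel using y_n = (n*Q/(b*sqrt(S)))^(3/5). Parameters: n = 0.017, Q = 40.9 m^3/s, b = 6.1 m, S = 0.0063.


We use the wide-channel approximation y_n = (n*Q/(b*sqrt(S)))^(3/5).
sqrt(S) = sqrt(0.0063) = 0.079373.
Numerator: n*Q = 0.017 * 40.9 = 0.6953.
Denominator: b*sqrt(S) = 6.1 * 0.079373 = 0.484175.
arg = 1.4361.
y_n = 1.4361^(3/5) = 1.2425 m.

1.2425


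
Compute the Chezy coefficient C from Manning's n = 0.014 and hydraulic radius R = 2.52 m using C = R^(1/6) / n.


The Chezy coefficient relates to Manning's n through C = R^(1/6) / n.
R^(1/6) = 2.52^(1/6) = 1.166541.
C = 1.166541 / 0.014 = 83.32 m^(1/2)/s.

83.32


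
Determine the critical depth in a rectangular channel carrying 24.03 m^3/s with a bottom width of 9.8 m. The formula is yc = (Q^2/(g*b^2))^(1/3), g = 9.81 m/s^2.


Using yc = (Q^2 / (g * b^2))^(1/3):
Q^2 = 24.03^2 = 577.44.
g * b^2 = 9.81 * 9.8^2 = 9.81 * 96.04 = 942.15.
Q^2 / (g*b^2) = 577.44 / 942.15 = 0.6129.
yc = 0.6129^(1/3) = 0.8494 m.

0.8494


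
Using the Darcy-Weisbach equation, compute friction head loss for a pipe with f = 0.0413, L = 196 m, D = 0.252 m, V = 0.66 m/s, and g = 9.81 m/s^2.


Darcy-Weisbach equation: h_f = f * (L/D) * V^2/(2g).
f * L/D = 0.0413 * 196/0.252 = 32.1222.
V^2/(2g) = 0.66^2 / (2*9.81) = 0.4356 / 19.62 = 0.0222 m.
h_f = 32.1222 * 0.0222 = 0.713 m.

0.713


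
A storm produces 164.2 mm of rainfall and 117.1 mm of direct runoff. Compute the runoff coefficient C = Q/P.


The runoff coefficient C = runoff depth / rainfall depth.
C = 117.1 / 164.2
  = 0.7132.

0.7132


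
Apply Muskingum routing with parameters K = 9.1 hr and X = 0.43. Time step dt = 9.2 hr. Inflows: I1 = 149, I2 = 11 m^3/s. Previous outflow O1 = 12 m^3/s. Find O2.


Muskingum coefficients:
denom = 2*K*(1-X) + dt = 2*9.1*(1-0.43) + 9.2 = 19.574.
C0 = (dt - 2*K*X)/denom = (9.2 - 2*9.1*0.43)/19.574 = 0.0702.
C1 = (dt + 2*K*X)/denom = (9.2 + 2*9.1*0.43)/19.574 = 0.8698.
C2 = (2*K*(1-X) - dt)/denom = 0.06.
O2 = C0*I2 + C1*I1 + C2*O1
   = 0.0702*11 + 0.8698*149 + 0.06*12
   = 131.1 m^3/s.

131.1


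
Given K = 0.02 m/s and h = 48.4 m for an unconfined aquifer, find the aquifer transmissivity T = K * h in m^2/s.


Transmissivity is defined as T = K * h.
T = 0.02 * 48.4
  = 0.968 m^2/s.

0.968


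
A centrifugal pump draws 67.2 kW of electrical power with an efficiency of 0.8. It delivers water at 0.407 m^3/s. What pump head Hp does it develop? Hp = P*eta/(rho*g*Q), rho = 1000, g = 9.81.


Pump head formula: Hp = P * eta / (rho * g * Q).
Numerator: P * eta = 67.2 * 1000 * 0.8 = 53760.0 W.
Denominator: rho * g * Q = 1000 * 9.81 * 0.407 = 3992.67.
Hp = 53760.0 / 3992.67 = 13.46 m.

13.46


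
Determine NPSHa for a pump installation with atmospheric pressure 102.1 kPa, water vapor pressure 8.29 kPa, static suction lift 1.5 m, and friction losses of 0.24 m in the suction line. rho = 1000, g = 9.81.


NPSHa = p_atm/(rho*g) - z_s - hf_s - p_vap/(rho*g).
p_atm/(rho*g) = 102.1*1000 / (1000*9.81) = 10.408 m.
p_vap/(rho*g) = 8.29*1000 / (1000*9.81) = 0.845 m.
NPSHa = 10.408 - 1.5 - 0.24 - 0.845
      = 7.82 m.

7.82


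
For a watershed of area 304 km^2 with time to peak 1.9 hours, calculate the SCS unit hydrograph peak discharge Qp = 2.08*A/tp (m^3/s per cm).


SCS formula: Qp = 2.08 * A / tp.
Qp = 2.08 * 304 / 1.9
   = 632.32 / 1.9
   = 332.8 m^3/s per cm.

332.8


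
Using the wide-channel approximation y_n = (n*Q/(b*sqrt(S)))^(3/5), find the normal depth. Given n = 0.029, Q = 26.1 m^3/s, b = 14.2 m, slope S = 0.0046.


We use the wide-channel approximation y_n = (n*Q/(b*sqrt(S)))^(3/5).
sqrt(S) = sqrt(0.0046) = 0.067823.
Numerator: n*Q = 0.029 * 26.1 = 0.7569.
Denominator: b*sqrt(S) = 14.2 * 0.067823 = 0.963087.
arg = 0.7859.
y_n = 0.7859^(3/5) = 0.8654 m.

0.8654


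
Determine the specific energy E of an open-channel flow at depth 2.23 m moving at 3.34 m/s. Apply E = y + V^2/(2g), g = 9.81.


Specific energy E = y + V^2/(2g).
Velocity head = V^2/(2g) = 3.34^2 / (2*9.81) = 11.1556 / 19.62 = 0.5686 m.
E = 2.23 + 0.5686 = 2.7986 m.

2.7986


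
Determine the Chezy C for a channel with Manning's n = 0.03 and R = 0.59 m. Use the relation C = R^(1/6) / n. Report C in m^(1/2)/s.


The Chezy coefficient relates to Manning's n through C = R^(1/6) / n.
R^(1/6) = 0.59^(1/6) = 0.915817.
C = 0.915817 / 0.03 = 30.53 m^(1/2)/s.

30.53


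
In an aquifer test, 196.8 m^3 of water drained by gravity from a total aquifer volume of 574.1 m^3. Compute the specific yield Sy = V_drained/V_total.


Specific yield Sy = Volume drained / Total volume.
Sy = 196.8 / 574.1
   = 0.3428.

0.3428


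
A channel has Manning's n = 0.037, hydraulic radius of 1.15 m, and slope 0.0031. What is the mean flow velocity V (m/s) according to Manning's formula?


Manning's equation gives V = (1/n) * R^(2/3) * S^(1/2).
First, compute R^(2/3) = 1.15^(2/3) = 1.0977.
Next, S^(1/2) = 0.0031^(1/2) = 0.055678.
Then 1/n = 1/0.037 = 27.03.
V = 27.03 * 1.0977 * 0.055678 = 1.6518 m/s.

1.6518


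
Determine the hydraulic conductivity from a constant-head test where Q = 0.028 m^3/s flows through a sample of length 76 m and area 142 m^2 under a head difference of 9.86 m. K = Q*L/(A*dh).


From K = Q*L / (A*dh):
Numerator: Q*L = 0.028 * 76 = 2.128.
Denominator: A*dh = 142 * 9.86 = 1400.12.
K = 2.128 / 1400.12 = 0.00152 m/s.

0.00152


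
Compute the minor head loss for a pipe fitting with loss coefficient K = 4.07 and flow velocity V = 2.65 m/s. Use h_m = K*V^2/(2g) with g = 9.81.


Minor loss formula: h_m = K * V^2/(2g).
V^2 = 2.65^2 = 7.0225.
V^2/(2g) = 7.0225 / 19.62 = 0.3579 m.
h_m = 4.07 * 0.3579 = 1.4568 m.

1.4568


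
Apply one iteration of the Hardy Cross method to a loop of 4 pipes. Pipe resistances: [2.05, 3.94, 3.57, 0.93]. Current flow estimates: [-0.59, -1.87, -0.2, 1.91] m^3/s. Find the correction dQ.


Numerator terms (r*Q*|Q|): 2.05*-0.59*|-0.59| = -0.7136; 3.94*-1.87*|-1.87| = -13.7778; 3.57*-0.2*|-0.2| = -0.1428; 0.93*1.91*|1.91| = 3.3927.
Sum of numerator = -11.2415.
Denominator terms (r*|Q|): 2.05*|-0.59| = 1.2095; 3.94*|-1.87| = 7.3678; 3.57*|-0.2| = 0.714; 0.93*|1.91| = 1.7763.
2 * sum of denominator = 2 * 11.0676 = 22.1352.
dQ = --11.2415 / 22.1352 = 0.5079 m^3/s.

0.5079


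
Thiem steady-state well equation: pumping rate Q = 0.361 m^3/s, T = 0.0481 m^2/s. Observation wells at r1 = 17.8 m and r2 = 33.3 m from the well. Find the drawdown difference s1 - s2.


Thiem equation: s1 - s2 = Q/(2*pi*T) * ln(r2/r1).
ln(r2/r1) = ln(33.3/17.8) = 0.6264.
Q/(2*pi*T) = 0.361 / (2*pi*0.0481) = 0.361 / 0.3022 = 1.1945.
s1 - s2 = 1.1945 * 0.6264 = 0.7482 m.

0.7482


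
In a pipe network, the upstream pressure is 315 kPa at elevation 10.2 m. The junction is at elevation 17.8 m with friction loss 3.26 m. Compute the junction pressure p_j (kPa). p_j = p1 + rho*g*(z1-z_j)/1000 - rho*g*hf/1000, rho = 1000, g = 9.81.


Junction pressure: p_j = p1 + rho*g*(z1 - z_j)/1000 - rho*g*hf/1000.
Elevation term = 1000*9.81*(10.2 - 17.8)/1000 = -74.556 kPa.
Friction term = 1000*9.81*3.26/1000 = 31.981 kPa.
p_j = 315 + -74.556 - 31.981 = 208.46 kPa.

208.46


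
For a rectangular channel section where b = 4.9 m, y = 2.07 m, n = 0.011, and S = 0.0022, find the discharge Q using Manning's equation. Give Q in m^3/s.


For a rectangular channel, the cross-sectional area A = b * y = 4.9 * 2.07 = 10.14 m^2.
The wetted perimeter P = b + 2y = 4.9 + 2*2.07 = 9.04 m.
Hydraulic radius R = A/P = 10.14/9.04 = 1.122 m.
Velocity V = (1/n)*R^(2/3)*S^(1/2) = (1/0.011)*1.122^(2/3)*0.0022^(1/2) = 4.6042 m/s.
Discharge Q = A * V = 10.14 * 4.6042 = 46.7 m^3/s.

46.7


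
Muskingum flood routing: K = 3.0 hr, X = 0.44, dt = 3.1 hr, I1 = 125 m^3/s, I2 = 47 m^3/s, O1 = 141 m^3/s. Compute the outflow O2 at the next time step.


Muskingum coefficients:
denom = 2*K*(1-X) + dt = 2*3.0*(1-0.44) + 3.1 = 6.46.
C0 = (dt - 2*K*X)/denom = (3.1 - 2*3.0*0.44)/6.46 = 0.0712.
C1 = (dt + 2*K*X)/denom = (3.1 + 2*3.0*0.44)/6.46 = 0.8885.
C2 = (2*K*(1-X) - dt)/denom = 0.0402.
O2 = C0*I2 + C1*I1 + C2*O1
   = 0.0712*47 + 0.8885*125 + 0.0402*141
   = 120.09 m^3/s.

120.09


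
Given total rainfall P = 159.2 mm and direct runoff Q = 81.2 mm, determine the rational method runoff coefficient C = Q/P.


The runoff coefficient C = runoff depth / rainfall depth.
C = 81.2 / 159.2
  = 0.5101.

0.5101


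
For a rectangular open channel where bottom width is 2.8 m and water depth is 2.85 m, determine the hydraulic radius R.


For a rectangular section:
Flow area A = b * y = 2.8 * 2.85 = 7.98 m^2.
Wetted perimeter P = b + 2y = 2.8 + 2*2.85 = 8.5 m.
Hydraulic radius R = A/P = 7.98 / 8.5 = 0.9388 m.

0.9388


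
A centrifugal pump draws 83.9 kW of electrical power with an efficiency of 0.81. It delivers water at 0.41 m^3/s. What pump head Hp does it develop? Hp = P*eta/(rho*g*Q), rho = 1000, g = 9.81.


Pump head formula: Hp = P * eta / (rho * g * Q).
Numerator: P * eta = 83.9 * 1000 * 0.81 = 67959.0 W.
Denominator: rho * g * Q = 1000 * 9.81 * 0.41 = 4022.1.
Hp = 67959.0 / 4022.1 = 16.9 m.

16.9


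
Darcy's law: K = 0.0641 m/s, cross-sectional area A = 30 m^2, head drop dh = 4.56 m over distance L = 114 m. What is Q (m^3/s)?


Darcy's law: Q = K * A * i, where i = dh/L.
Hydraulic gradient i = 4.56 / 114 = 0.04.
Q = 0.0641 * 30 * 0.04
  = 0.0769 m^3/s.

0.0769


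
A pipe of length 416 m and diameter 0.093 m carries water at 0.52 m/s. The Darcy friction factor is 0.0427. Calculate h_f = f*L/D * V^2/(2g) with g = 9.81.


Darcy-Weisbach equation: h_f = f * (L/D) * V^2/(2g).
f * L/D = 0.0427 * 416/0.093 = 191.0022.
V^2/(2g) = 0.52^2 / (2*9.81) = 0.2704 / 19.62 = 0.0138 m.
h_f = 191.0022 * 0.0138 = 2.632 m.

2.632


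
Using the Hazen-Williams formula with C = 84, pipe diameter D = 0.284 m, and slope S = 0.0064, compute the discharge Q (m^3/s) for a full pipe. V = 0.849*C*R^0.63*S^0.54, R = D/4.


For a full circular pipe, R = D/4 = 0.284/4 = 0.071 m.
V = 0.849 * 84 * 0.071^0.63 * 0.0064^0.54
  = 0.849 * 84 * 0.188926 * 0.065364
  = 0.8807 m/s.
Pipe area A = pi*D^2/4 = pi*0.284^2/4 = 0.0633 m^2.
Q = A * V = 0.0633 * 0.8807 = 0.0558 m^3/s.

0.0558


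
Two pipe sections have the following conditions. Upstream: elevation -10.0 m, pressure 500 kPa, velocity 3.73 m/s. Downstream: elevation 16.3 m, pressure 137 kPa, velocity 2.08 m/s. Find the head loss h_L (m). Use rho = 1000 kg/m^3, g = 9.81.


Total head at each section: H = z + p/(rho*g) + V^2/(2g).
H1 = -10.0 + 500*1000/(1000*9.81) + 3.73^2/(2*9.81)
   = -10.0 + 50.968 + 0.7091
   = 41.678 m.
H2 = 16.3 + 137*1000/(1000*9.81) + 2.08^2/(2*9.81)
   = 16.3 + 13.965 + 0.2205
   = 30.486 m.
h_L = H1 - H2 = 41.678 - 30.486 = 11.192 m.

11.192


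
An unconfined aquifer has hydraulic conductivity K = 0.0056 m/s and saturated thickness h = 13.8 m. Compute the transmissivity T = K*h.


Transmissivity is defined as T = K * h.
T = 0.0056 * 13.8
  = 0.0773 m^2/s.

0.0773


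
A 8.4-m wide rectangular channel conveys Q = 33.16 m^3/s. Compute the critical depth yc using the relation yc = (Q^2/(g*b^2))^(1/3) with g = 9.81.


Using yc = (Q^2 / (g * b^2))^(1/3):
Q^2 = 33.16^2 = 1099.59.
g * b^2 = 9.81 * 8.4^2 = 9.81 * 70.56 = 692.19.
Q^2 / (g*b^2) = 1099.59 / 692.19 = 1.5886.
yc = 1.5886^(1/3) = 1.1668 m.

1.1668


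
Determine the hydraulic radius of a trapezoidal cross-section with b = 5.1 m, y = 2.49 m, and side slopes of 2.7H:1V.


For a trapezoidal section with side slope z:
A = (b + z*y)*y = (5.1 + 2.7*2.49)*2.49 = 29.439 m^2.
P = b + 2*y*sqrt(1 + z^2) = 5.1 + 2*2.49*sqrt(1 + 2.7^2) = 19.439 m.
R = A/P = 29.439 / 19.439 = 1.5145 m.

1.5145


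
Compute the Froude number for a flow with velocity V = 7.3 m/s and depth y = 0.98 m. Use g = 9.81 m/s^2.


The Froude number is defined as Fr = V / sqrt(g*y).
g*y = 9.81 * 0.98 = 9.6138.
sqrt(g*y) = sqrt(9.6138) = 3.1006.
Fr = 7.3 / 3.1006 = 2.3544.

2.3544


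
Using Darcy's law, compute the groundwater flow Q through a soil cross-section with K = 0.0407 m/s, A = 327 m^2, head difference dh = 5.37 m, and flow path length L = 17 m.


Darcy's law: Q = K * A * i, where i = dh/L.
Hydraulic gradient i = 5.37 / 17 = 0.315882.
Q = 0.0407 * 327 * 0.315882
  = 4.204 m^3/s.

4.204


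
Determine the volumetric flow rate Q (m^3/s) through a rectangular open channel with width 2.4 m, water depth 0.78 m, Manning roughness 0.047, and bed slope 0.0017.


For a rectangular channel, the cross-sectional area A = b * y = 2.4 * 0.78 = 1.87 m^2.
The wetted perimeter P = b + 2y = 2.4 + 2*0.78 = 3.96 m.
Hydraulic radius R = A/P = 1.87/3.96 = 0.4727 m.
Velocity V = (1/n)*R^(2/3)*S^(1/2) = (1/0.047)*0.4727^(2/3)*0.0017^(1/2) = 0.5324 m/s.
Discharge Q = A * V = 1.87 * 0.5324 = 0.997 m^3/s.

0.997


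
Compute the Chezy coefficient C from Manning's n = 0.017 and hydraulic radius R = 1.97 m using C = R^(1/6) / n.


The Chezy coefficient relates to Manning's n through C = R^(1/6) / n.
R^(1/6) = 1.97^(1/6) = 1.119638.
C = 1.119638 / 0.017 = 65.86 m^(1/2)/s.

65.86


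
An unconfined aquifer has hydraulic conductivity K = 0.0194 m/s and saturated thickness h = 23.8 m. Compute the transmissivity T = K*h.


Transmissivity is defined as T = K * h.
T = 0.0194 * 23.8
  = 0.4617 m^2/s.

0.4617


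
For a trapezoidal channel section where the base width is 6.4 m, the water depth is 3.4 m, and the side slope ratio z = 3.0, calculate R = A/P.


For a trapezoidal section with side slope z:
A = (b + z*y)*y = (6.4 + 3.0*3.4)*3.4 = 56.44 m^2.
P = b + 2*y*sqrt(1 + z^2) = 6.4 + 2*3.4*sqrt(1 + 3.0^2) = 27.903 m.
R = A/P = 56.44 / 27.903 = 2.0227 m.

2.0227


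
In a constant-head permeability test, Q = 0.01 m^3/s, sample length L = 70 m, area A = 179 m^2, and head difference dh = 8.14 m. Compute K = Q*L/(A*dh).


From K = Q*L / (A*dh):
Numerator: Q*L = 0.01 * 70 = 0.7.
Denominator: A*dh = 179 * 8.14 = 1457.06.
K = 0.7 / 1457.06 = 0.00048 m/s.

0.00048


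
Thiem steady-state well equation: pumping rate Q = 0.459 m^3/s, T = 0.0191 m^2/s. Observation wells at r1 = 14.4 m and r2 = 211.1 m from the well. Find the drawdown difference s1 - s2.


Thiem equation: s1 - s2 = Q/(2*pi*T) * ln(r2/r1).
ln(r2/r1) = ln(211.1/14.4) = 2.6851.
Q/(2*pi*T) = 0.459 / (2*pi*0.0191) = 0.459 / 0.12 = 3.8247.
s1 - s2 = 3.8247 * 2.6851 = 10.2698 m.

10.2698


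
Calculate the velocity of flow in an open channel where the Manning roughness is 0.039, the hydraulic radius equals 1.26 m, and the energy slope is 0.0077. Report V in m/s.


Manning's equation gives V = (1/n) * R^(2/3) * S^(1/2).
First, compute R^(2/3) = 1.26^(2/3) = 1.1666.
Next, S^(1/2) = 0.0077^(1/2) = 0.08775.
Then 1/n = 1/0.039 = 25.64.
V = 25.64 * 1.1666 * 0.08775 = 2.6248 m/s.

2.6248


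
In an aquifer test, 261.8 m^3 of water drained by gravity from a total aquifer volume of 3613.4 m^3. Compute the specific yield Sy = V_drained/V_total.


Specific yield Sy = Volume drained / Total volume.
Sy = 261.8 / 3613.4
   = 0.0725.

0.0725


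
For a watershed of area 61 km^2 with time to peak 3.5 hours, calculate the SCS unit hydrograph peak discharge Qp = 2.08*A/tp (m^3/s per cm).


SCS formula: Qp = 2.08 * A / tp.
Qp = 2.08 * 61 / 3.5
   = 126.88 / 3.5
   = 36.25 m^3/s per cm.

36.25


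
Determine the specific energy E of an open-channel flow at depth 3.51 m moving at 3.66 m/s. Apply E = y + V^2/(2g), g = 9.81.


Specific energy E = y + V^2/(2g).
Velocity head = V^2/(2g) = 3.66^2 / (2*9.81) = 13.3956 / 19.62 = 0.6828 m.
E = 3.51 + 0.6828 = 4.1928 m.

4.1928


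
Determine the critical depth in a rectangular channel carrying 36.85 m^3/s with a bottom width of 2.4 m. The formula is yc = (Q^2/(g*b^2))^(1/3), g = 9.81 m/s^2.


Using yc = (Q^2 / (g * b^2))^(1/3):
Q^2 = 36.85^2 = 1357.92.
g * b^2 = 9.81 * 2.4^2 = 9.81 * 5.76 = 56.51.
Q^2 / (g*b^2) = 1357.92 / 56.51 = 24.0297.
yc = 24.0297^(1/3) = 2.8858 m.

2.8858


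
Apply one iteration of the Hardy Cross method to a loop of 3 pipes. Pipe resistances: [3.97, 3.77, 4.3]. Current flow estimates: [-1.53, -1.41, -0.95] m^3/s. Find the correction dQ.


Numerator terms (r*Q*|Q|): 3.97*-1.53*|-1.53| = -9.2934; 3.77*-1.41*|-1.41| = -7.4951; 4.3*-0.95*|-0.95| = -3.8807.
Sum of numerator = -20.6693.
Denominator terms (r*|Q|): 3.97*|-1.53| = 6.0741; 3.77*|-1.41| = 5.3157; 4.3*|-0.95| = 4.085.
2 * sum of denominator = 2 * 15.4748 = 30.9496.
dQ = --20.6693 / 30.9496 = 0.6678 m^3/s.

0.6678


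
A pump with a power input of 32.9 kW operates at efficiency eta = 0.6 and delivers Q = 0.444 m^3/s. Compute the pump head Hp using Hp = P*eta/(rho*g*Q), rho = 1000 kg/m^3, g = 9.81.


Pump head formula: Hp = P * eta / (rho * g * Q).
Numerator: P * eta = 32.9 * 1000 * 0.6 = 19740.0 W.
Denominator: rho * g * Q = 1000 * 9.81 * 0.444 = 4355.64.
Hp = 19740.0 / 4355.64 = 4.53 m.

4.53


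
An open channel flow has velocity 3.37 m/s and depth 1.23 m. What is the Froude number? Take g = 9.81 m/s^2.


The Froude number is defined as Fr = V / sqrt(g*y).
g*y = 9.81 * 1.23 = 12.0663.
sqrt(g*y) = sqrt(12.0663) = 3.4737.
Fr = 3.37 / 3.4737 = 0.9702.

0.9702


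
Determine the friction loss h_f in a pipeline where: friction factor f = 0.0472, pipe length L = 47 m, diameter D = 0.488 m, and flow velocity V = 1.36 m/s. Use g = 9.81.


Darcy-Weisbach equation: h_f = f * (L/D) * V^2/(2g).
f * L/D = 0.0472 * 47/0.488 = 4.5459.
V^2/(2g) = 1.36^2 / (2*9.81) = 1.8496 / 19.62 = 0.0943 m.
h_f = 4.5459 * 0.0943 = 0.429 m.

0.429


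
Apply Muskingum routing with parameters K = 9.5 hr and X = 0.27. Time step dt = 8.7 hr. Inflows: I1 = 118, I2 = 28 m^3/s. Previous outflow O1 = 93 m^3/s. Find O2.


Muskingum coefficients:
denom = 2*K*(1-X) + dt = 2*9.5*(1-0.27) + 8.7 = 22.57.
C0 = (dt - 2*K*X)/denom = (8.7 - 2*9.5*0.27)/22.57 = 0.1582.
C1 = (dt + 2*K*X)/denom = (8.7 + 2*9.5*0.27)/22.57 = 0.6128.
C2 = (2*K*(1-X) - dt)/denom = 0.2291.
O2 = C0*I2 + C1*I1 + C2*O1
   = 0.1582*28 + 0.6128*118 + 0.2291*93
   = 98.04 m^3/s.

98.04


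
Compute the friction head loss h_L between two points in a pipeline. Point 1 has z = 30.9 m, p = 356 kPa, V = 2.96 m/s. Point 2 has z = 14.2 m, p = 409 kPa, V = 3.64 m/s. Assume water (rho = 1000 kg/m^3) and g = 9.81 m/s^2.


Total head at each section: H = z + p/(rho*g) + V^2/(2g).
H1 = 30.9 + 356*1000/(1000*9.81) + 2.96^2/(2*9.81)
   = 30.9 + 36.29 + 0.4466
   = 67.636 m.
H2 = 14.2 + 409*1000/(1000*9.81) + 3.64^2/(2*9.81)
   = 14.2 + 41.692 + 0.6753
   = 56.567 m.
h_L = H1 - H2 = 67.636 - 56.567 = 11.069 m.

11.069


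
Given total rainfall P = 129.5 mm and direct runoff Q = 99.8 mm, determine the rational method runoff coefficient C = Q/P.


The runoff coefficient C = runoff depth / rainfall depth.
C = 99.8 / 129.5
  = 0.7707.

0.7707


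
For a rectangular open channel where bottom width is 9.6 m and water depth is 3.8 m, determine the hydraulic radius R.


For a rectangular section:
Flow area A = b * y = 9.6 * 3.8 = 36.48 m^2.
Wetted perimeter P = b + 2y = 9.6 + 2*3.8 = 17.2 m.
Hydraulic radius R = A/P = 36.48 / 17.2 = 2.1209 m.

2.1209


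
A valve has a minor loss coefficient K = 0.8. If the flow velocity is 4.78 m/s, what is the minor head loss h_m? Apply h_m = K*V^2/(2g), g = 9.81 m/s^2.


Minor loss formula: h_m = K * V^2/(2g).
V^2 = 4.78^2 = 22.8484.
V^2/(2g) = 22.8484 / 19.62 = 1.1645 m.
h_m = 0.8 * 1.1645 = 0.9316 m.

0.9316


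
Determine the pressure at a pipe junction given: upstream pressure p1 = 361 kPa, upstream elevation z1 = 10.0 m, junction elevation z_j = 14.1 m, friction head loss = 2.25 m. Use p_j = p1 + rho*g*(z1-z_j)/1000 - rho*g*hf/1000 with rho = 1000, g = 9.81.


Junction pressure: p_j = p1 + rho*g*(z1 - z_j)/1000 - rho*g*hf/1000.
Elevation term = 1000*9.81*(10.0 - 14.1)/1000 = -40.221 kPa.
Friction term = 1000*9.81*2.25/1000 = 22.073 kPa.
p_j = 361 + -40.221 - 22.073 = 298.71 kPa.

298.71


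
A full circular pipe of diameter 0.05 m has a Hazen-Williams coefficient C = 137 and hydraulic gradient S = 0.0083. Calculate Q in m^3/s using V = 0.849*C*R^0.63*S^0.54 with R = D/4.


For a full circular pipe, R = D/4 = 0.05/4 = 0.0125 m.
V = 0.849 * 137 * 0.0125^0.63 * 0.0083^0.54
  = 0.849 * 137 * 0.063249 * 0.075215
  = 0.5533 m/s.
Pipe area A = pi*D^2/4 = pi*0.05^2/4 = 0.002 m^2.
Q = A * V = 0.002 * 0.5533 = 0.0011 m^3/s.

0.0011


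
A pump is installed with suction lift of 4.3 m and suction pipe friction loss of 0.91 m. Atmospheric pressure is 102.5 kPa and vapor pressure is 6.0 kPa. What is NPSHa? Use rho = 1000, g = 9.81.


NPSHa = p_atm/(rho*g) - z_s - hf_s - p_vap/(rho*g).
p_atm/(rho*g) = 102.5*1000 / (1000*9.81) = 10.449 m.
p_vap/(rho*g) = 6.0*1000 / (1000*9.81) = 0.612 m.
NPSHa = 10.449 - 4.3 - 0.91 - 0.612
      = 4.63 m.

4.63


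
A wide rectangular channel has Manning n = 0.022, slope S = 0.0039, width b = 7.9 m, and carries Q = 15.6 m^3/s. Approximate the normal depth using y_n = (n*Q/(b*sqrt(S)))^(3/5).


We use the wide-channel approximation y_n = (n*Q/(b*sqrt(S)))^(3/5).
sqrt(S) = sqrt(0.0039) = 0.06245.
Numerator: n*Q = 0.022 * 15.6 = 0.3432.
Denominator: b*sqrt(S) = 7.9 * 0.06245 = 0.493355.
arg = 0.6956.
y_n = 0.6956^(3/5) = 0.8043 m.

0.8043


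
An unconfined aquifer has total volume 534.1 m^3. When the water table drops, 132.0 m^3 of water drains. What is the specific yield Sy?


Specific yield Sy = Volume drained / Total volume.
Sy = 132.0 / 534.1
   = 0.2471.

0.2471


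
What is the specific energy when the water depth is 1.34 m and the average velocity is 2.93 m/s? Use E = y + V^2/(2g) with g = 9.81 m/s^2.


Specific energy E = y + V^2/(2g).
Velocity head = V^2/(2g) = 2.93^2 / (2*9.81) = 8.5849 / 19.62 = 0.4376 m.
E = 1.34 + 0.4376 = 1.7776 m.

1.7776


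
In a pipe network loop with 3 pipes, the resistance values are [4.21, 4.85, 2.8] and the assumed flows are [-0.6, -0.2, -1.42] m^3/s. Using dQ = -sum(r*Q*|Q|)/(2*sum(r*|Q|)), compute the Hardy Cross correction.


Numerator terms (r*Q*|Q|): 4.21*-0.6*|-0.6| = -1.5156; 4.85*-0.2*|-0.2| = -0.194; 2.8*-1.42*|-1.42| = -5.6459.
Sum of numerator = -7.3555.
Denominator terms (r*|Q|): 4.21*|-0.6| = 2.526; 4.85*|-0.2| = 0.97; 2.8*|-1.42| = 3.976.
2 * sum of denominator = 2 * 7.472 = 14.944.
dQ = --7.3555 / 14.944 = 0.4922 m^3/s.

0.4922


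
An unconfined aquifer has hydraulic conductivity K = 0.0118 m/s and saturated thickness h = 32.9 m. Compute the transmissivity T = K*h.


Transmissivity is defined as T = K * h.
T = 0.0118 * 32.9
  = 0.3882 m^2/s.

0.3882


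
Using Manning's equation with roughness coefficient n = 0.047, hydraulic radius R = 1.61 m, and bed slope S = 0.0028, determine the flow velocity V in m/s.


Manning's equation gives V = (1/n) * R^(2/3) * S^(1/2).
First, compute R^(2/3) = 1.61^(2/3) = 1.3737.
Next, S^(1/2) = 0.0028^(1/2) = 0.052915.
Then 1/n = 1/0.047 = 21.28.
V = 21.28 * 1.3737 * 0.052915 = 1.5466 m/s.

1.5466


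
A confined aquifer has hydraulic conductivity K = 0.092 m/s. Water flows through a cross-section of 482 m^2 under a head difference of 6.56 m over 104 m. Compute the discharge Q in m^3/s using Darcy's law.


Darcy's law: Q = K * A * i, where i = dh/L.
Hydraulic gradient i = 6.56 / 104 = 0.063077.
Q = 0.092 * 482 * 0.063077
  = 2.7971 m^3/s.

2.7971


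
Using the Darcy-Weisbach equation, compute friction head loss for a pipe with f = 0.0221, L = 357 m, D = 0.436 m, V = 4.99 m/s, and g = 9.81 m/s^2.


Darcy-Weisbach equation: h_f = f * (L/D) * V^2/(2g).
f * L/D = 0.0221 * 357/0.436 = 18.0956.
V^2/(2g) = 4.99^2 / (2*9.81) = 24.9001 / 19.62 = 1.2691 m.
h_f = 18.0956 * 1.2691 = 22.966 m.

22.966


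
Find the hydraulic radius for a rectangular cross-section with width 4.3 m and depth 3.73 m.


For a rectangular section:
Flow area A = b * y = 4.3 * 3.73 = 16.04 m^2.
Wetted perimeter P = b + 2y = 4.3 + 2*3.73 = 11.76 m.
Hydraulic radius R = A/P = 16.04 / 11.76 = 1.3639 m.

1.3639


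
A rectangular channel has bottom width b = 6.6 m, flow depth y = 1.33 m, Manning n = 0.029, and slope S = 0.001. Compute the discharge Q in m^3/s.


For a rectangular channel, the cross-sectional area A = b * y = 6.6 * 1.33 = 8.78 m^2.
The wetted perimeter P = b + 2y = 6.6 + 2*1.33 = 9.26 m.
Hydraulic radius R = A/P = 8.78/9.26 = 0.9479 m.
Velocity V = (1/n)*R^(2/3)*S^(1/2) = (1/0.029)*0.9479^(2/3)*0.001^(1/2) = 1.0523 m/s.
Discharge Q = A * V = 8.78 * 1.0523 = 9.237 m^3/s.

9.237


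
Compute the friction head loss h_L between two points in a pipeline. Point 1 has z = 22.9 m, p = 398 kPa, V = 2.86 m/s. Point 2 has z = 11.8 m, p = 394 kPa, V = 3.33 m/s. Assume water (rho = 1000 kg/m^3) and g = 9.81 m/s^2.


Total head at each section: H = z + p/(rho*g) + V^2/(2g).
H1 = 22.9 + 398*1000/(1000*9.81) + 2.86^2/(2*9.81)
   = 22.9 + 40.571 + 0.4169
   = 63.888 m.
H2 = 11.8 + 394*1000/(1000*9.81) + 3.33^2/(2*9.81)
   = 11.8 + 40.163 + 0.5652
   = 52.528 m.
h_L = H1 - H2 = 63.888 - 52.528 = 11.359 m.

11.359


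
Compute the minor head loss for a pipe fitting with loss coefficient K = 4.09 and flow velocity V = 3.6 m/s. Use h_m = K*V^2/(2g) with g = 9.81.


Minor loss formula: h_m = K * V^2/(2g).
V^2 = 3.6^2 = 12.96.
V^2/(2g) = 12.96 / 19.62 = 0.6606 m.
h_m = 4.09 * 0.6606 = 2.7017 m.

2.7017


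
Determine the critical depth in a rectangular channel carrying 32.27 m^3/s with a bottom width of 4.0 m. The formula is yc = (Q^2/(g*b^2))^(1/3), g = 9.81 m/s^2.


Using yc = (Q^2 / (g * b^2))^(1/3):
Q^2 = 32.27^2 = 1041.35.
g * b^2 = 9.81 * 4.0^2 = 9.81 * 16.0 = 156.96.
Q^2 / (g*b^2) = 1041.35 / 156.96 = 6.6345.
yc = 6.6345^(1/3) = 1.879 m.

1.879


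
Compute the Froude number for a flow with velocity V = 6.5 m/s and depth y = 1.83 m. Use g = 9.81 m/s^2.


The Froude number is defined as Fr = V / sqrt(g*y).
g*y = 9.81 * 1.83 = 17.9523.
sqrt(g*y) = sqrt(17.9523) = 4.237.
Fr = 6.5 / 4.237 = 1.5341.

1.5341


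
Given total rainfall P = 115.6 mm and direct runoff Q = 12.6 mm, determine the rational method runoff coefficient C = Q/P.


The runoff coefficient C = runoff depth / rainfall depth.
C = 12.6 / 115.6
  = 0.109.

0.109


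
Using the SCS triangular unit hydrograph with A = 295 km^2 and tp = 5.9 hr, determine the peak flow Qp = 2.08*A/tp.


SCS formula: Qp = 2.08 * A / tp.
Qp = 2.08 * 295 / 5.9
   = 613.6 / 5.9
   = 104.0 m^3/s per cm.

104.0


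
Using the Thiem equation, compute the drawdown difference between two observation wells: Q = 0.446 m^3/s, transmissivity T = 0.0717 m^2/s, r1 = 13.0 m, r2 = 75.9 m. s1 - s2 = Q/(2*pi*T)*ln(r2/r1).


Thiem equation: s1 - s2 = Q/(2*pi*T) * ln(r2/r1).
ln(r2/r1) = ln(75.9/13.0) = 1.7645.
Q/(2*pi*T) = 0.446 / (2*pi*0.0717) = 0.446 / 0.4505 = 0.99.
s1 - s2 = 0.99 * 1.7645 = 1.7468 m.

1.7468


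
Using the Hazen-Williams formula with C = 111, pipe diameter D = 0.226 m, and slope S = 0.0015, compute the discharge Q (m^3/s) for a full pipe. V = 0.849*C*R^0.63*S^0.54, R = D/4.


For a full circular pipe, R = D/4 = 0.226/4 = 0.0565 m.
V = 0.849 * 111 * 0.0565^0.63 * 0.0015^0.54
  = 0.849 * 111 * 0.163603 * 0.02986
  = 0.4604 m/s.
Pipe area A = pi*D^2/4 = pi*0.226^2/4 = 0.0401 m^2.
Q = A * V = 0.0401 * 0.4604 = 0.0185 m^3/s.

0.0185


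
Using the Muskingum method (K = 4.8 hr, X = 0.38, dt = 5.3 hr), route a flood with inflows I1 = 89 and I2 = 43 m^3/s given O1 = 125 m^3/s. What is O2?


Muskingum coefficients:
denom = 2*K*(1-X) + dt = 2*4.8*(1-0.38) + 5.3 = 11.252.
C0 = (dt - 2*K*X)/denom = (5.3 - 2*4.8*0.38)/11.252 = 0.1468.
C1 = (dt + 2*K*X)/denom = (5.3 + 2*4.8*0.38)/11.252 = 0.7952.
C2 = (2*K*(1-X) - dt)/denom = 0.0579.
O2 = C0*I2 + C1*I1 + C2*O1
   = 0.1468*43 + 0.7952*89 + 0.0579*125
   = 84.33 m^3/s.

84.33


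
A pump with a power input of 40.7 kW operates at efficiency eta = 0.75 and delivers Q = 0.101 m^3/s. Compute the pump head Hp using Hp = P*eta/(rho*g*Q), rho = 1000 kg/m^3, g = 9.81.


Pump head formula: Hp = P * eta / (rho * g * Q).
Numerator: P * eta = 40.7 * 1000 * 0.75 = 30525.0 W.
Denominator: rho * g * Q = 1000 * 9.81 * 0.101 = 990.81.
Hp = 30525.0 / 990.81 = 30.81 m.

30.81


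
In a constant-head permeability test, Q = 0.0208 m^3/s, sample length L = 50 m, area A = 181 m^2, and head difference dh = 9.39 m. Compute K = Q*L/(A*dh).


From K = Q*L / (A*dh):
Numerator: Q*L = 0.0208 * 50 = 1.04.
Denominator: A*dh = 181 * 9.39 = 1699.59.
K = 1.04 / 1699.59 = 0.000612 m/s.

0.000612


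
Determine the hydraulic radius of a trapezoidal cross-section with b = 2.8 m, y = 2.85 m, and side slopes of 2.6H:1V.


For a trapezoidal section with side slope z:
A = (b + z*y)*y = (2.8 + 2.6*2.85)*2.85 = 29.099 m^2.
P = b + 2*y*sqrt(1 + z^2) = 2.8 + 2*2.85*sqrt(1 + 2.6^2) = 18.678 m.
R = A/P = 29.099 / 18.678 = 1.5579 m.

1.5579


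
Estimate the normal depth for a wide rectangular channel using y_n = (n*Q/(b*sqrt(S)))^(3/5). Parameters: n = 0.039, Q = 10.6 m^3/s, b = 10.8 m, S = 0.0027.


We use the wide-channel approximation y_n = (n*Q/(b*sqrt(S)))^(3/5).
sqrt(S) = sqrt(0.0027) = 0.051962.
Numerator: n*Q = 0.039 * 10.6 = 0.4134.
Denominator: b*sqrt(S) = 10.8 * 0.051962 = 0.56119.
arg = 0.7367.
y_n = 0.7367^(3/5) = 0.8325 m.

0.8325


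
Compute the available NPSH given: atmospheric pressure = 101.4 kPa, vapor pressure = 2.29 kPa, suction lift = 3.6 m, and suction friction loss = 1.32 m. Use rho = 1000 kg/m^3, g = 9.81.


NPSHa = p_atm/(rho*g) - z_s - hf_s - p_vap/(rho*g).
p_atm/(rho*g) = 101.4*1000 / (1000*9.81) = 10.336 m.
p_vap/(rho*g) = 2.29*1000 / (1000*9.81) = 0.233 m.
NPSHa = 10.336 - 3.6 - 1.32 - 0.233
      = 5.18 m.

5.18


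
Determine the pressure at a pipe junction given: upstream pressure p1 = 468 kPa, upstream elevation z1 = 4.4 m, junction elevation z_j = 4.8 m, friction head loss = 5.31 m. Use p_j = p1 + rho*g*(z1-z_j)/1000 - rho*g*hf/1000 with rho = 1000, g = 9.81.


Junction pressure: p_j = p1 + rho*g*(z1 - z_j)/1000 - rho*g*hf/1000.
Elevation term = 1000*9.81*(4.4 - 4.8)/1000 = -3.924 kPa.
Friction term = 1000*9.81*5.31/1000 = 52.091 kPa.
p_j = 468 + -3.924 - 52.091 = 411.98 kPa.

411.98


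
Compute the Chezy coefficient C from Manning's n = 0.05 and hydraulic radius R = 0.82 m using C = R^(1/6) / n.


The Chezy coefficient relates to Manning's n through C = R^(1/6) / n.
R^(1/6) = 0.82^(1/6) = 0.967466.
C = 0.967466 / 0.05 = 19.35 m^(1/2)/s.

19.35


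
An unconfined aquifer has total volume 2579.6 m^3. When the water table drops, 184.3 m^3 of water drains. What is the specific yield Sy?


Specific yield Sy = Volume drained / Total volume.
Sy = 184.3 / 2579.6
   = 0.0714.

0.0714


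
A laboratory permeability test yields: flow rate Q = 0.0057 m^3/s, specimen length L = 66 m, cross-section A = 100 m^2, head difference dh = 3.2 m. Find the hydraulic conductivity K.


From K = Q*L / (A*dh):
Numerator: Q*L = 0.0057 * 66 = 0.3762.
Denominator: A*dh = 100 * 3.2 = 320.0.
K = 0.3762 / 320.0 = 0.001176 m/s.

0.001176


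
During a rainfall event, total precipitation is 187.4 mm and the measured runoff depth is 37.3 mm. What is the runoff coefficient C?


The runoff coefficient C = runoff depth / rainfall depth.
C = 37.3 / 187.4
  = 0.199.

0.199


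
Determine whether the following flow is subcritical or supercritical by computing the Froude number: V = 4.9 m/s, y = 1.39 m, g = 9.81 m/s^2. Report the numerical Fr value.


The Froude number is defined as Fr = V / sqrt(g*y).
g*y = 9.81 * 1.39 = 13.6359.
sqrt(g*y) = sqrt(13.6359) = 3.6927.
Fr = 4.9 / 3.6927 = 1.3269.
Since Fr > 1, the flow is supercritical.

1.3269
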